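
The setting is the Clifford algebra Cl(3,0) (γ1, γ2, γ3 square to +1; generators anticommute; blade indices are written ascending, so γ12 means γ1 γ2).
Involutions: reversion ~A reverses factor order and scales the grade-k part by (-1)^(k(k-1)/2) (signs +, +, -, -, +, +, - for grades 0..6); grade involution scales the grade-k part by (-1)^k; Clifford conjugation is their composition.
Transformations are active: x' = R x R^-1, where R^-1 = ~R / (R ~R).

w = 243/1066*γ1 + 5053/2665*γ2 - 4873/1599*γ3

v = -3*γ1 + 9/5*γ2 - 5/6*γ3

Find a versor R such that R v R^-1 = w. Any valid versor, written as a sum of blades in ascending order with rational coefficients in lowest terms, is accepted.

A norm check does it: q(v) = q(w) = 11641/900, hence R = v + w = -2955/1066*γ1 + 1970/533*γ2 - 4137/1066*γ3 realises the map — parallel part kept, (v - w)/2 negated, v carried to w.
Answer: -2955/1066*γ1 + 1970/533*γ2 - 4137/1066*γ3


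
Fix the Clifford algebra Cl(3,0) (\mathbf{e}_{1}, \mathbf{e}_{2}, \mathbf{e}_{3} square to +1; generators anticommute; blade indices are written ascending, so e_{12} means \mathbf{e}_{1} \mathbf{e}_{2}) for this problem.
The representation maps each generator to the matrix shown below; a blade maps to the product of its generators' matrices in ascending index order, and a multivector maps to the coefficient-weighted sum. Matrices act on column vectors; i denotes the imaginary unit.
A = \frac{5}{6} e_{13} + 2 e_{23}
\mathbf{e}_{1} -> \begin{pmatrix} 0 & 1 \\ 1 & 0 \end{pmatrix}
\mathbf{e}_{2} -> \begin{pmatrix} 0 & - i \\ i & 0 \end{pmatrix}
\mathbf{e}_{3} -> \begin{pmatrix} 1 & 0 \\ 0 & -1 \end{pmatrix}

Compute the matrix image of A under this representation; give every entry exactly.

Bivector images (products of the table entries): rho(e_{13}) = rho(\mathbf{e}_{1})rho(\mathbf{e}_{3}) = \begin{pmatrix} 0 & -1 \\ 1 & 0 \end{pmatrix}; rho(e_{23}) = rho(\mathbf{e}_{2})rho(\mathbf{e}_{3}) = \begin{pmatrix} 0 & i \\ i & 0 \end{pmatrix}.
M = (\frac{5}{6})*rho(e_{13}) + (2)*rho(e_{23}), summed entrywise:
Answer: \begin{pmatrix} 0 & - \frac{5}{6} + 2 i \\ \frac{5}{6} + 2 i & 0 \end{pmatrix}


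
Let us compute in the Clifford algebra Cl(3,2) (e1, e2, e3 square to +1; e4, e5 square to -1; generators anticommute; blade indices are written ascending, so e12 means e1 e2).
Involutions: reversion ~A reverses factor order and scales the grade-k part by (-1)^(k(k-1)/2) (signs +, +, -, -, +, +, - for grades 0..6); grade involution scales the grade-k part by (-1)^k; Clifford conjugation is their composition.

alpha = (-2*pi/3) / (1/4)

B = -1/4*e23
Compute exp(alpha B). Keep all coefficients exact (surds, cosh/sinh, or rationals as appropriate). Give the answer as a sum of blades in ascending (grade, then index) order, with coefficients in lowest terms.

B^2 = (-1/4)^2*(e23)^2 = 1/16*(-1) = -1/16 (a basis 2-blade squares to minus the product of its generators' squares).
B^2 = -1/16 — the series telescopes trigonometrically here: l = 1/4, alpha*l = -2*pi/3, so exp(alpha B) = cos(-2*pi/3) + (sin(-2*pi/3)/(1/4))*B = -1/2 + (-2*sqrt(3))*B.
Answer: -1/2 + sqrt(3)/2*e23


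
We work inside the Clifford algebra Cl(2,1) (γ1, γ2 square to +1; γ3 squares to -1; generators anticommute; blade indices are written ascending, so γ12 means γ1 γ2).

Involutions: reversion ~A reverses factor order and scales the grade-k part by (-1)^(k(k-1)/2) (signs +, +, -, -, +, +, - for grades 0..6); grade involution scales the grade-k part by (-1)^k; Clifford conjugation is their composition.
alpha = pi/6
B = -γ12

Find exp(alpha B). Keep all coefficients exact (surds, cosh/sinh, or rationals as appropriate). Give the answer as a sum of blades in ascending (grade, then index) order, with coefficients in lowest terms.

B^2 = (-1)^2*(γ12)^2 = 1*(-1) = -1 (a basis 2-blade squares to minus the product of its generators' squares).
B^2 = -1 — B^2 < 0, so the exponential closes trigonometrically: l = 1, alpha*l = pi/6, so exp(alpha B) = cos(pi/6) + (sin(pi/6)/1)*B = sqrt(3)/2 + (1/2)*B.
Answer: sqrt(3)/2 - 1/2*γ12


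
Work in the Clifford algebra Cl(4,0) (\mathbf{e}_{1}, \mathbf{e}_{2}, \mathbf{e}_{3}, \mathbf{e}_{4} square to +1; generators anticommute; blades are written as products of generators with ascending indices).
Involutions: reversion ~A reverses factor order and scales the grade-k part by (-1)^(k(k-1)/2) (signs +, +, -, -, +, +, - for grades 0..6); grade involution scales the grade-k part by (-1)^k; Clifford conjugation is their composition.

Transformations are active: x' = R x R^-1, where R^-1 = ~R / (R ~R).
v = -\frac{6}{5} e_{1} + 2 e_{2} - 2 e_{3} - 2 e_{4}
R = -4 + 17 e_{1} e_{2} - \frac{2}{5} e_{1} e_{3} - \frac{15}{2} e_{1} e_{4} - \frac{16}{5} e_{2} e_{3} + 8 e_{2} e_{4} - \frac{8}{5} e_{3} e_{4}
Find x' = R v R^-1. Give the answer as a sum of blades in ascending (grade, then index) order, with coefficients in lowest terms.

~R = -4 - 17 e_{1} e_{2} + \frac{2}{5} e_{1} e_{3} + \frac{15}{2} e_{1} e_{4} + \frac{16}{5} e_{2} e_{3} - 8 e_{2} e_{4} + \frac{8}{5} e_{3} e_{4}, and R ~R = \frac{43821}{100}, so R^-1 = ~R / (\frac{43821}{100}).
R v = \frac{273}{5} e_{1} + \frac{14}{5} e_{2} + \frac{428}{25} e_{3} - \frac{101}{5} e_{4} - \frac{734}{25} e_{1} e_{2} e_{3} - \frac{143}{5} e_{1} e_{2} e_{4} - \frac{307}{25} e_{1} e_{3} e_{4} + \frac{96}{5} e_{2} e_{3} e_{4}
Answer: -\frac{23558}{73035} e_{1} - \frac{26162}{8115} e_{2} - \frac{25006}{14607} e_{3} - \frac{7906}{73035} e_{4}


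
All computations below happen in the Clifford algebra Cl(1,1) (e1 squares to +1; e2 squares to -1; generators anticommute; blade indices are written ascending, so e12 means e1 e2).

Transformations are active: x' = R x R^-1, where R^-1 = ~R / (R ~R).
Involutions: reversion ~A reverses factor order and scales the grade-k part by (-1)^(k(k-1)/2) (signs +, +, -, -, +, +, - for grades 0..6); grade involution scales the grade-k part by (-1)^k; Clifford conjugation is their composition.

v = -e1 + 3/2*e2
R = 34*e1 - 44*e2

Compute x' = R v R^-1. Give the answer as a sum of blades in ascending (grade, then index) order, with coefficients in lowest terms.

~R = 34*e1 - 44*e2, and R ~R = -780, so R^-1 = ~R / (-780).
R v = 32 + 7*e12
Answer: -349/195*e1 + 823/390*e2


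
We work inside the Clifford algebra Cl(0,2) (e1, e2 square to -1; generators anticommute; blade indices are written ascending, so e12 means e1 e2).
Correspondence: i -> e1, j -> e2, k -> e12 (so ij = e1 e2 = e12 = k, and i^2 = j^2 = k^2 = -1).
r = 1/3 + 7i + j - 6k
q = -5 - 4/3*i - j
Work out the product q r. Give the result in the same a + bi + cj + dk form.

In blades: q = -5 - 4/3*e1 - e2, r = 1/3 + 7*e1 + e2 - 6*e12.
Distribute q over r term by term (generator squares from the signature, products reordered to ascending indices): (-5)*r = -5/3 - 35*e1 - 5*e2 + 30*e12; (-4/3*e1)*r = 28/3 - 4/9*e1 - 8*e2 - 4/3*e12; (-e2)*r = 1 + 6*e1 - 1/3*e2 + 7*e12.
Sum: 26/3 - 265/9*e1 - 40/3*e2 + 107/3*e12; translating back through the correspondence:
Answer: 26/3 - 265/9*i - 40/3*j + 107/3*k


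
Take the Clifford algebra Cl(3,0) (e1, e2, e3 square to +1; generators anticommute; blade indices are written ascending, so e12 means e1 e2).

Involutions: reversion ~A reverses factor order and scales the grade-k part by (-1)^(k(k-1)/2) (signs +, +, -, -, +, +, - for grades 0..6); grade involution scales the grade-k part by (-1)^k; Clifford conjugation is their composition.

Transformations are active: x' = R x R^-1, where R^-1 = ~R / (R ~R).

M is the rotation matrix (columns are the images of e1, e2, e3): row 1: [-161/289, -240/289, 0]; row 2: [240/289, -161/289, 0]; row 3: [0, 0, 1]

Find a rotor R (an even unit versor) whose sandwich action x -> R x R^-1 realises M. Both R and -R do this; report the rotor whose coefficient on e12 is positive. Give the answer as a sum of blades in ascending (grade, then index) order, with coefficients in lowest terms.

Method: write R = a + b12*e12 + b13*e13 + b23*e23 with a^2 + b12^2 + b13^2 + b23^2 = 1 (so R^-1 = ~R). Expanding the columns R e_j ~R gives tr M = 4a^2 - 1 and, from the antisymmetric part, M21 - M12 = -4a*b12, M13 - M31 = 4a*b13, M32 - M23 = -4a*b23.
Here tr M = -33/289, so a^2 = (1 + tr M)/4 = 64/289 and a = ±8/17. Taking a = 8/17: M21 - M12 = 480/289, M13 - M31 = 0, M32 - M23 = 0, giving b12 = -15/17, b13 = 0, b23 = 0, i.e. R = 8/17 - 15/17*e12.
Its e12 coefficient is negative, so report the other preimage -R.
Answer: -8/17 + 15/17*e12. Sheet selection: the two-to-one cover makes ±R indistinguishable at the matrix level (trace -33/289), so uniqueness comes from the required sign on e12.


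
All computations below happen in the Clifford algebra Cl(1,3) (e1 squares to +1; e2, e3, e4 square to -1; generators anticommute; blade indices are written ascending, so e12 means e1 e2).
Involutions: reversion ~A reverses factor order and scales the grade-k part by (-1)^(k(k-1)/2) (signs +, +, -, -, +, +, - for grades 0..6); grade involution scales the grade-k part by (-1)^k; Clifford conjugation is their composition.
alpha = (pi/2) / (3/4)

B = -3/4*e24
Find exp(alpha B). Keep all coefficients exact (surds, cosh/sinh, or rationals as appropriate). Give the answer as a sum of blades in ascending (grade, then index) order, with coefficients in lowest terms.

B^2 = (-3/4)^2*(e24)^2 = 9/16*(-1) = -9/16 (a basis 2-blade squares to minus the product of its generators' squares).
B^2 = -9/16 — the series telescopes trigonometrically here: l = 3/4, alpha*l = pi/2, so exp(alpha B) = cos(pi/2) + (sin(pi/2)/(3/4))*B = 0 + (4/3)*B.
Answer: -e24


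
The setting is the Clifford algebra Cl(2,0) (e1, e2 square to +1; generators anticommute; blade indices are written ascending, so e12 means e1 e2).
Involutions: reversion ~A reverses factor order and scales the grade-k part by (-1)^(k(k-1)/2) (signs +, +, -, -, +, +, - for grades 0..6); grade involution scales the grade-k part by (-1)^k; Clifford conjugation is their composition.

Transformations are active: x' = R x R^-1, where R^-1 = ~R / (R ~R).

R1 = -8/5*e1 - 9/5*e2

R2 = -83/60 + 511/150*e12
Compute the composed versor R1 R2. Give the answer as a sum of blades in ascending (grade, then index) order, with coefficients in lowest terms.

Distribute over the terms of R1 (each basis-blade product reordered to ascending indices, repeated generators contracted through their squares):
(-8/5*e1) R2 = 166/75*e1 - 2044/375*e2
(-9/5*e2) R2 = 1533/250*e1 + 249/100*e2
Summing the partial products and collecting blades:
Answer: 6259/750*e1 - 4441/1500*e2


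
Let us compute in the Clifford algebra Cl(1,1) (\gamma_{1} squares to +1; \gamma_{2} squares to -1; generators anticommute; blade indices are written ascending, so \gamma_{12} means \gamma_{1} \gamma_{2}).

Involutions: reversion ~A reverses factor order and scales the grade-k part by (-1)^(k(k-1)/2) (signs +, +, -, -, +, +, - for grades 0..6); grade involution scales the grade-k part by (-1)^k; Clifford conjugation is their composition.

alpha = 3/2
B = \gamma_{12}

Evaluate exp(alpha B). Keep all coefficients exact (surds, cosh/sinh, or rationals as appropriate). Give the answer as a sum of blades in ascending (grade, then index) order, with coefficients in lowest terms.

B^2 = (1)^2*(\gamma_{12})^2 = 1*(+1) = 1 (a basis 2-blade squares to minus the product of its generators' squares).
B^2 = 1 — a positive square means the series sums to a boost: l = 1, alpha*l = \frac{3}{2}, so exp(alpha B) = cosh(\frac{3}{2}) + (sinh(\frac{3}{2})/1)*B = \cosh{\left(\frac{3}{2} \right)} + (\sinh{\left(\frac{3}{2} \right)})*B.
Answer: \cosh{\left(\frac{3}{2} \right)} + \sinh{\left(\frac{3}{2} \right)} \gamma_{12}


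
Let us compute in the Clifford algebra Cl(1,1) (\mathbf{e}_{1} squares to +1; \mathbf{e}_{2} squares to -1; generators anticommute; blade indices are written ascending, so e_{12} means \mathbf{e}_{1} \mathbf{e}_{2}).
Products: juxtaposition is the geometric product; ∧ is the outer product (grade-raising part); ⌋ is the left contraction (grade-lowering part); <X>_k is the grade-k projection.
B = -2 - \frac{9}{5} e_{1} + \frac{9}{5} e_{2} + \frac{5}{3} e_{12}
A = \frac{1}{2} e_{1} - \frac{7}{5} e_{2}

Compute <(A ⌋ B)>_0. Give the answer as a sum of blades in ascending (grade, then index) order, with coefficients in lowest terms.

step 1: \frac{81}{50} - \frac{7}{3} e_{1} + \frac{5}{6} e_{2}
step 2: \frac{81}{50}
Answer: \frac{81}{50}


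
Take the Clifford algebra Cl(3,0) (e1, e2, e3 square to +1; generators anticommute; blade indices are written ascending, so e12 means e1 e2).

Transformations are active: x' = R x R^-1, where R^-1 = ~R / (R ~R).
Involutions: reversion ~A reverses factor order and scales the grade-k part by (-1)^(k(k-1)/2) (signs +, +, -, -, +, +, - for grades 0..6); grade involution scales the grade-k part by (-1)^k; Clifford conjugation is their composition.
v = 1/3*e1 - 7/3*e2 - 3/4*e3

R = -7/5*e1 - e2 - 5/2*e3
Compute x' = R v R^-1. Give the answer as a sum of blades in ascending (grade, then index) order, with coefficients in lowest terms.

~R = -7/5*e1 - e2 - 5/2*e3, and R ~R = 921/100, so R^-1 = ~R / (921/100).
R v = 449/120 + 18/5*e12 + 113/60*e13 - 61/12*e23
Answer: -4064/2763*e1 + 4202/2763*e2 - 14161/11052*e3


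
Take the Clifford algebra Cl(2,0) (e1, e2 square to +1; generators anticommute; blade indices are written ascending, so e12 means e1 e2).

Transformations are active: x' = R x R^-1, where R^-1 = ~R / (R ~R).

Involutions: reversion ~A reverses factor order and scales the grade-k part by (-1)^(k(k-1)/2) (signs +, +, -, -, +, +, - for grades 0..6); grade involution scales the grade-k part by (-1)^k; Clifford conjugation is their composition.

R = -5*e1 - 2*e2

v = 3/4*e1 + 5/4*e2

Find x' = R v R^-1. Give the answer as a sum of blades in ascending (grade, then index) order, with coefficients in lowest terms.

~R = -5*e1 - 2*e2, and R ~R = 29, so R^-1 = ~R / (29).
R v = -25/4 - 19/4*e12
Answer: 163/116*e1 - 45/116*e2


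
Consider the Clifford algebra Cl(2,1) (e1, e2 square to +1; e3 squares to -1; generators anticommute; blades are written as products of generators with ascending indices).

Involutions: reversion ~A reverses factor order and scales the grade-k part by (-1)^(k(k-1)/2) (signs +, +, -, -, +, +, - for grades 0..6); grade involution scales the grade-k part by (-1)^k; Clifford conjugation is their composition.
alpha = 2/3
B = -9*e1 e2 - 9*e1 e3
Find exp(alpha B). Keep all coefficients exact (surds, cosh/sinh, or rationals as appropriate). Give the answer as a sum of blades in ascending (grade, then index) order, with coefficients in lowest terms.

B^2 term by term: the squares give (-9)^2*(e1 e2)^2 + (-9)^2*(e1 e3)^2 = 81*(-1) + 81*(+1) = 0 (each basis 2-blade squares to minus the product of its generators' squares); cross terms between blades sharing an index anticommute and cancel. So B^2 = 0.
B^2 = 0, and the exponential is exactly linear here: exp(alpha B) = 1 + alpha B (parabolic case).
Answer: 1 - 6*e1 e2 - 6*e1 e3


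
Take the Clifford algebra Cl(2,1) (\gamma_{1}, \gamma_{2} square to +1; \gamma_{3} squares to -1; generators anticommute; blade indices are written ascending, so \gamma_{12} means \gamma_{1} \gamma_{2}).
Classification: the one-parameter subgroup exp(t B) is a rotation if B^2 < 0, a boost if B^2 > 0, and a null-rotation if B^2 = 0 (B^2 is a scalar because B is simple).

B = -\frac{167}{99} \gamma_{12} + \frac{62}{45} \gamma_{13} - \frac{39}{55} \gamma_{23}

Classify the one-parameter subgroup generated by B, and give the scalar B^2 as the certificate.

B^2 term by term: the squares give (-\frac{167}{99})^2*(\gamma_{12})^2 + (\frac{62}{45})^2*(\gamma_{13})^2 + (-\frac{39}{55})^2*(\gamma_{23})^2 = \frac{27889}{9801}*(-1) + \frac{3844}{2025}*(+1) + \frac{1521}{3025}*(+1) = -\frac{4}{9} (each basis 2-blade squares to minus the product of its generators' squares); cross terms between blades sharing an index anticommute and cancel. So B^2 = -\frac{4}{9}.
Answer: rotation, certificate B^2 = -\frac{4}{9}. Check the certificate: B^2 = -\frac{4}{9}, and that sign is decisive whatever form B takes.


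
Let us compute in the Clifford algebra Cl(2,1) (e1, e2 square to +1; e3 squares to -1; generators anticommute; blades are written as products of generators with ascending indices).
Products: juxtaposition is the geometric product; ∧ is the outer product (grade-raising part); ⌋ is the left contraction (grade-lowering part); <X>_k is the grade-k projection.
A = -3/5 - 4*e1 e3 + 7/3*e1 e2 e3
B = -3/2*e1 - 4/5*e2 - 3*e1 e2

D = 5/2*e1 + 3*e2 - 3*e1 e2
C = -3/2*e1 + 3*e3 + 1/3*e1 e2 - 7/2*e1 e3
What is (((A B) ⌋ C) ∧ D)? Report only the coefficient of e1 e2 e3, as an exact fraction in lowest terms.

step 1: 9/10*e1 + 12/25*e2 + e3 + 9/5*e1 e2 + 28/15*e1 e3 + 17/2*e2 e3 - 16/5*e1 e2 e3
step 2: -689/60 - 183/50*e1 + 3/10*e2 - 63/20*e3
step 3: -689/24*e1 - 689/20*e2 + 568/25*e1 e2 + 63/8*e1 e3 + 189/20*e2 e3 + 189/20*e1 e2 e3
Answer: 189/20


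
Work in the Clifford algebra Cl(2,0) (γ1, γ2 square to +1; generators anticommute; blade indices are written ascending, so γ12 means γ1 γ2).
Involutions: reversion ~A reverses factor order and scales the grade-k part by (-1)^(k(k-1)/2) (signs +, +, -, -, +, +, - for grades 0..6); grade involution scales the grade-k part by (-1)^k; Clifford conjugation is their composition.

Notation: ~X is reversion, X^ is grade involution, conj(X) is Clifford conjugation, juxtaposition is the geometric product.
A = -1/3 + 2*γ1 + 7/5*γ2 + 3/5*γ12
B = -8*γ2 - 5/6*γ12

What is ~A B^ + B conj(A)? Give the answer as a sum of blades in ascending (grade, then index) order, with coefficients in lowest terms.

first term: 107/10 - 109/30*γ1 - 13/3*γ2 + 293/18*γ12
second term: 107/10 - 109/30*γ1 + γ2 - 283/18*γ12
Answer: 107/5 - 109/15*γ1 - 10/3*γ2 + 5/9*γ12


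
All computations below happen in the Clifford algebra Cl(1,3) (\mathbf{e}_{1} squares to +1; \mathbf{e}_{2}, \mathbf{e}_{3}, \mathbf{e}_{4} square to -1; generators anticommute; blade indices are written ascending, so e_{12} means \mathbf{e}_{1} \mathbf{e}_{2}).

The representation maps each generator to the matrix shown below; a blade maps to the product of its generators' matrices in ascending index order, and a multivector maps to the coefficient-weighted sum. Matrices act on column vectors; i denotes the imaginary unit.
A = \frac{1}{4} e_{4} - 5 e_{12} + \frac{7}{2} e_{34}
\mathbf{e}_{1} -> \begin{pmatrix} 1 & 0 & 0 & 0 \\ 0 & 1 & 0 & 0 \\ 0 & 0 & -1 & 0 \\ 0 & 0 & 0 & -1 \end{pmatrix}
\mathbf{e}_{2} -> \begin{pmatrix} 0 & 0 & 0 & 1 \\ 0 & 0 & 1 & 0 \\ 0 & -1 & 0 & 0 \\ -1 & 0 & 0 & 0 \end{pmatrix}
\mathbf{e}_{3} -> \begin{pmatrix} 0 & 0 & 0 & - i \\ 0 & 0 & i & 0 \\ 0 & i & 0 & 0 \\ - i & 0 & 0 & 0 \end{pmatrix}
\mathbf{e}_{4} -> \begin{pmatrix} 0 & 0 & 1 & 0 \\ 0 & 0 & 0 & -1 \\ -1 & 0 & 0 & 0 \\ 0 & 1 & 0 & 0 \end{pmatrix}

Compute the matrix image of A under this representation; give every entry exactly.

Bivector images (products of the table entries): rho(e_{12}) = rho(\mathbf{e}_{1})rho(\mathbf{e}_{2}) = \begin{pmatrix} 0 & 0 & 0 & 1 \\ 0 & 0 & 1 & 0 \\ 0 & 1 & 0 & 0 \\ 1 & 0 & 0 & 0 \end{pmatrix}; rho(e_{34}) = rho(\mathbf{e}_{3})rho(\mathbf{e}_{4}) = \begin{pmatrix} 0 & - i & 0 & 0 \\ - i & 0 & 0 & 0 \\ 0 & 0 & 0 & - i \\ 0 & 0 & - i & 0 \end{pmatrix}.
M = (\frac{1}{4})*rho(e_{4}) + (-5)*rho(e_{12}) + (\frac{7}{2})*rho(e_{34}), summed entrywise:
Answer: \begin{pmatrix} 0 & - \frac{7 i}{2} & \frac{1}{4} & -5 \\ - \frac{7 i}{2} & 0 & -5 & - \frac{1}{4} \\ - \frac{1}{4} & -5 & 0 & - \frac{7 i}{2} \\ -5 & \frac{1}{4} & - \frac{7 i}{2} & 0 \end{pmatrix}


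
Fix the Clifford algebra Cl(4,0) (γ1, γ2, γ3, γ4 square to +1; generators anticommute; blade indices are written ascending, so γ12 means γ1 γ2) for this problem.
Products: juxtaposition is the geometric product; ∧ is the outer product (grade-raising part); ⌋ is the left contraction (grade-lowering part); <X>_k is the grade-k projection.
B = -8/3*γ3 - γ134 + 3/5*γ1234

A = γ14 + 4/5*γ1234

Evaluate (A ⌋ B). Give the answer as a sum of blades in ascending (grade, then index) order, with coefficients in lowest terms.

step 1: 12/25 - γ3 - 3/5*γ23
Answer: 12/25 - γ3 - 3/5*γ23


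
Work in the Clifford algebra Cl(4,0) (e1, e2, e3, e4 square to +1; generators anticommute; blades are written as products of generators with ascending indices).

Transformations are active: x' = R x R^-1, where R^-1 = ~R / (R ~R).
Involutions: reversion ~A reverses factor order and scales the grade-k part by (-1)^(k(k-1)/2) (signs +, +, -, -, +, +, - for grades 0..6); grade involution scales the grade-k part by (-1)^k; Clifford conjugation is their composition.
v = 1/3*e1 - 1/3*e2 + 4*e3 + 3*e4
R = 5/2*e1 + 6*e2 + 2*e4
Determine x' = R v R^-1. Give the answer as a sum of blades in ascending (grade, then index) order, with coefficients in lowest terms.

~R = 5/2*e1 + 6*e2 + 2*e4, and R ~R = 185/4, so R^-1 = ~R / (185/4).
R v = 29/6 - 17/6*e1 e2 + 10*e1 e3 + 41/6*e1 e4 + 24*e2 e3 + 56/3*e2 e4 - 8*e3 e4
Answer: 7/37*e1 + 881/555*e2 - 4*e3 - 1433/555*e4


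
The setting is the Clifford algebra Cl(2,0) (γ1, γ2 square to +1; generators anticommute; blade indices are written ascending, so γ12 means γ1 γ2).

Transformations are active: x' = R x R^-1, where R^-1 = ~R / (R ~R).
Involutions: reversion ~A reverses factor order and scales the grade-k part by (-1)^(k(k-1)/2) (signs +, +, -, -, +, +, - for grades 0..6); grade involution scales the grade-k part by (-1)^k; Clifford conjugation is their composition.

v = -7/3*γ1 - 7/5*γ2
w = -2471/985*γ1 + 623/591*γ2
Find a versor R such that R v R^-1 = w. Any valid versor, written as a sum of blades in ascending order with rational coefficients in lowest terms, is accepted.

Reasoning: v^2 = w^2 = 1666/225 since conjugation preserves the quadratic form; R = v + w = -14308/2955*γ1 - 1022/2955*γ2 is then valid when invertible, keeping its own part and reversing (v - w)/2.
Answer: -14308/2955*γ1 - 1022/2955*γ2


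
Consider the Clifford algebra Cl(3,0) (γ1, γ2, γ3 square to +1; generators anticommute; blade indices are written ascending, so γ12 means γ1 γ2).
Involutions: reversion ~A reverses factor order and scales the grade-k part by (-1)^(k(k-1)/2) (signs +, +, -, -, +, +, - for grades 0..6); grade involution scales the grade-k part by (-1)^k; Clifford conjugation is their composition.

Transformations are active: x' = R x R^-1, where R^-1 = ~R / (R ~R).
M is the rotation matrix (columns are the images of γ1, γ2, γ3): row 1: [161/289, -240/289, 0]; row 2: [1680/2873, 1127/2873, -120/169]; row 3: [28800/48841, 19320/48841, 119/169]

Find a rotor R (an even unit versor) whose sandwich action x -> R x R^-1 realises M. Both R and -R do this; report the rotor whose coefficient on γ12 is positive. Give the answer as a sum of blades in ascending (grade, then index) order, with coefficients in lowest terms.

Method: write R = a + b12*γ12 + b13*γ13 + b23*γ23 with a^2 + b12^2 + b13^2 + b23^2 = 1 (so R^-1 = ~R). Expanding the columns R e_j ~R gives tr M = 4a^2 - 1 and, from the antisymmetric part, M21 - M12 = -4a*b12, M13 - M31 = 4a*b13, M32 - M23 = -4a*b23.
Here tr M = 80759/48841, so a^2 = (1 + tr M)/4 = 32400/48841 and a = ±180/221. Taking a = 180/221: M21 - M12 = 69120/48841, M13 - M31 = -28800/48841, M32 - M23 = 54000/48841, giving b12 = -96/221, b13 = -40/221, b23 = -75/221, i.e. R = 180/221 - 96/221*γ12 - 40/221*γ13 - 75/221*γ23.
Its γ12 coefficient is negative, so report the other preimage -R.
Answer: -180/221 + 96/221*γ12 + 40/221*γ13 + 75/221*γ23. Why the constraint matters: R and -R act identically through the sandwich — M has trace 80759/48841 either way — so only the sign condition on γ12 picks one of the two preimages.


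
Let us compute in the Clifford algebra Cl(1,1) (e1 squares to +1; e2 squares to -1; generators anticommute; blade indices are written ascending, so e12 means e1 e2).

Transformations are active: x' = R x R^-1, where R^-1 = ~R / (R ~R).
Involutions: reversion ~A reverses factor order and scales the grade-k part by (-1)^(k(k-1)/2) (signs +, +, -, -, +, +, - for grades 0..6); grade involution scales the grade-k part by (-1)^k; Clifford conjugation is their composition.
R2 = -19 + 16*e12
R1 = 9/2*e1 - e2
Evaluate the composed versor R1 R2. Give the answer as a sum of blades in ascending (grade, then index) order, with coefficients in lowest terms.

Distribute over the terms of R1 (each basis-blade product reordered to ascending indices, repeated generators contracted through their squares):
(9/2*e1) R2 = -171/2*e1 + 72*e2
(-e2) R2 = -16*e1 + 19*e2
Summing the partial products and collecting blades:
Answer: -203/2*e1 + 91*e2


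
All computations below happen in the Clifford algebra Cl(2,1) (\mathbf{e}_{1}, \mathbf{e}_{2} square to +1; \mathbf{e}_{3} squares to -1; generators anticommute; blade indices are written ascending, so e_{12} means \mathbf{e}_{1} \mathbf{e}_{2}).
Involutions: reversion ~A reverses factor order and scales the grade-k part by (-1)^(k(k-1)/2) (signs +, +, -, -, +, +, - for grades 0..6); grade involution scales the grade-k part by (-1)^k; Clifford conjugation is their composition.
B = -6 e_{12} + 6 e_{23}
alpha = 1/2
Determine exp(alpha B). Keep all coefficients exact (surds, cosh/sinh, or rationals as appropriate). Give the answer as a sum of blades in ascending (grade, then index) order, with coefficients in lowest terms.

B^2 term by term: the squares give (-6)^2*(e_{12})^2 + (6)^2*(e_{23})^2 = 36*(-1) + 36*(+1) = 0 (each basis 2-blade squares to minus the product of its generators' squares); cross terms between blades sharing an index anticommute and cancel. So B^2 = 0.
B^2 = 0, so the series truncates immediately: exp(alpha B) = 1 + alpha B (parabolic case).
Answer: 1 - 3 e_{12} + 3 e_{23}


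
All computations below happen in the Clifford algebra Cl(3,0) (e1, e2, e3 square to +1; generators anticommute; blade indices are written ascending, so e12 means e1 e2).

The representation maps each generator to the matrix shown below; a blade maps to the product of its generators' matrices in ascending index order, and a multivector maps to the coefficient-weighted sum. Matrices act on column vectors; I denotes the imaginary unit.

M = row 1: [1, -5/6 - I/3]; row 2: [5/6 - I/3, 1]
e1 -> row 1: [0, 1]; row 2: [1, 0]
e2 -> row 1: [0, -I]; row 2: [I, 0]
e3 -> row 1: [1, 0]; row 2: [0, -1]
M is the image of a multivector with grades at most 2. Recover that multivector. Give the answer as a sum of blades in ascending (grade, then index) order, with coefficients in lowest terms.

Method: 1, rho(e1), rho(e2), rho(e3) form a trace-orthogonal basis of the 2x2 complex matrices (tr(X Y) = 2 if X = Y, else 0), so M = m0*1 + m1*rho(e1) + m2*rho(e2) + m3*rho(e3) with m0 = tr(M)/2 = 1, m1 = tr(M rho(e1))/2 = -I/3, m2 = tr(M rho(e2))/2 = -5*I/6, m3 = tr(M rho(e3))/2 = 0.
Multiplying table entries, the bivector images are rho(e12) = I*rho(e3), rho(e13) = -I*rho(e2), rho(e23) = I*rho(e1); with real blade coefficients the real parts of m0..m3 are the coefficients of 1, e1, e2, e3 and the imaginary parts give the bivectors (e23: Im m1, e13: -Im m2, e12: Im m3).
Answer: 1 + 5/6*e13 - 1/3*e23


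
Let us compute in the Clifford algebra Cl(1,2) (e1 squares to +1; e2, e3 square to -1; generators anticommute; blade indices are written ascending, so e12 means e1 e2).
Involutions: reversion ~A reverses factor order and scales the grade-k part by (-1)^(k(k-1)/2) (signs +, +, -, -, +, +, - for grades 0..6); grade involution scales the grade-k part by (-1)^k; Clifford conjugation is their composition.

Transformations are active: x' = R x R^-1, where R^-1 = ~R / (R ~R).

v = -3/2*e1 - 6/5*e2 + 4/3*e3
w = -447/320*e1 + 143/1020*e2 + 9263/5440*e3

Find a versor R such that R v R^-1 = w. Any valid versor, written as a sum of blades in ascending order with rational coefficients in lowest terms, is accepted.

The midline construction: v and w both square to -871/900, so reflecting in their sum -927/320*e1 - 1081/1020*e2 + 49549/16320*e3 exchanges them.
Answer: -927/320*e1 - 1081/1020*e2 + 49549/16320*e3


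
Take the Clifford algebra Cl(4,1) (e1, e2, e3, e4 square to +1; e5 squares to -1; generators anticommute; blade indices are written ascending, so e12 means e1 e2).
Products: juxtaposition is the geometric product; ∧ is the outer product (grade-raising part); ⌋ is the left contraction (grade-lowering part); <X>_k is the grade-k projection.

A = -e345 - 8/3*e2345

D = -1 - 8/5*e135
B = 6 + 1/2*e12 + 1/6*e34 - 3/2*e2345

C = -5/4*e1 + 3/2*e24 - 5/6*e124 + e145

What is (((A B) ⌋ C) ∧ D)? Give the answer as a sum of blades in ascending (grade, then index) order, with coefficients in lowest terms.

step 1: -4 - 3/2*e2 + 1/6*e5 + 4/9*e25 - 6*e345 + 4/3*e1345 - 16*e2345 - 1/2*e12345
step 2: 5*e1 - 9/4*e4 - 17/12*e14 - 6*e24 + 10/3*e124 - 4*e145
step 3: -5*e1 + 9/4*e4 + 17/12*e14 + 6*e24 - 10/3*e124 + 4*e145 + 18/5*e1345 - 48/5*e12345
Answer: -5*e1 + 9/4*e4 + 17/12*e14 + 6*e24 - 10/3*e124 + 4*e145 + 18/5*e1345 - 48/5*e12345


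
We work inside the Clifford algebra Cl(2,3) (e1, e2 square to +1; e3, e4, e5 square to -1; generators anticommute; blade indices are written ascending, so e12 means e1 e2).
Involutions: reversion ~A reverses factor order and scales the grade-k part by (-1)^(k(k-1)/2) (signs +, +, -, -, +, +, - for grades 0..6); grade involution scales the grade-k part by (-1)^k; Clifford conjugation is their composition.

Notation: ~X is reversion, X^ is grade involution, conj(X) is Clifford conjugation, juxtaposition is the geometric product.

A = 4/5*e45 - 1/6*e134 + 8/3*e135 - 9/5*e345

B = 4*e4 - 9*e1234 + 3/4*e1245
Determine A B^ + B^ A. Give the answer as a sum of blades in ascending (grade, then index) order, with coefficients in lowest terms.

first term: -3/2*e2 - 16/5*e5 - 3/5*e12 - 2/3*e13 + 36/5*e35 + 27/20*e123 - 81/5*e125 + 2*e234 + 1/8*e235 + 24*e245 - 36/5*e1235 + 32/3*e1345
second term: 3/2*e2 + 16/5*e5 - 3/5*e12 - 2/3*e13 + 36/5*e35 + 27/20*e123 - 81/5*e125 + 2*e234 + 1/8*e235 + 24*e245 + 36/5*e1235 - 32/3*e1345
Answer: -6/5*e12 - 4/3*e13 + 72/5*e35 + 27/10*e123 - 162/5*e125 + 4*e234 + 1/4*e235 + 48*e245


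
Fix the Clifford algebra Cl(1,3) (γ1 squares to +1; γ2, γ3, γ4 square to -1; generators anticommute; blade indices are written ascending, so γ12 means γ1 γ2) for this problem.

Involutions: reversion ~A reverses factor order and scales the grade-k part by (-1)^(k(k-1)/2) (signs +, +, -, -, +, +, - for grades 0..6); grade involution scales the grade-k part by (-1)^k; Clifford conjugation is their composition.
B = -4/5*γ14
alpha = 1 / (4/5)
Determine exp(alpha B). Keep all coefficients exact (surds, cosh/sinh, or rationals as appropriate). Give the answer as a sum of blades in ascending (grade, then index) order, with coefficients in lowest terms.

B^2 = (-4/5)^2*(γ14)^2 = 16/25*(+1) = 16/25 (a basis 2-blade squares to minus the product of its generators' squares).
B^2 = 16/25 — B^2 > 0, so the exponential closes hyperbolically: l = 4/5, alpha*l = 1, so exp(alpha B) = cosh(1) + (sinh(1)/(4/5))*B = cosh(1) + (5*sinh(1)/4)*B.
Answer: cosh(1) - sinh(1)*γ14


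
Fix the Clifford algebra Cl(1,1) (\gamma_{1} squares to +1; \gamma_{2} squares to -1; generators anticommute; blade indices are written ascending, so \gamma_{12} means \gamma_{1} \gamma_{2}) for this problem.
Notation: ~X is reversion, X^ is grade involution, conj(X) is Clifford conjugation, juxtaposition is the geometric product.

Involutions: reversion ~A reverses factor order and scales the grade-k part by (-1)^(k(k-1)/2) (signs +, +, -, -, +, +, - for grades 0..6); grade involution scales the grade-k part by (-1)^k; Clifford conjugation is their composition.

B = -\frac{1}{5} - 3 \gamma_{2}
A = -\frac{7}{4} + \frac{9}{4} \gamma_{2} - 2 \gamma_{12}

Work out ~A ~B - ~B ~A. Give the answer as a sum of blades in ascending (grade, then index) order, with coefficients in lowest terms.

first term: \frac{71}{10} + 6 \gamma_{1} + \frac{24}{5} \gamma_{2} - \frac{2}{5} \gamma_{12}
second term: \frac{71}{10} - 6 \gamma_{1} + \frac{24}{5} \gamma_{2} - \frac{2}{5} \gamma_{12}
Answer: 12 \gamma_{1}


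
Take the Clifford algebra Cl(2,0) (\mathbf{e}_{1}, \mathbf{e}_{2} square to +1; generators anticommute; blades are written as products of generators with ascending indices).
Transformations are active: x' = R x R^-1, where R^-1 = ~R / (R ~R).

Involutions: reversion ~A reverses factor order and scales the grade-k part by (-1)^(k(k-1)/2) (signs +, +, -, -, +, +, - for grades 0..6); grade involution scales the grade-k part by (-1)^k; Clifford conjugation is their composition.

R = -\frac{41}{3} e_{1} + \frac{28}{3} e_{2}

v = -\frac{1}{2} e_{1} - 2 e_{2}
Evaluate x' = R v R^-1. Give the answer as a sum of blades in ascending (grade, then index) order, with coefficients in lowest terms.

~R = -\frac{41}{3} e_{1} + \frac{28}{3} e_{2}, and R ~R = \frac{2465}{9}, so R^-1 = ~R / (\frac{2465}{9}).
R v = -\frac{71}{6} + 32 e_{1} e_{2}
Answer: \frac{8287}{4930} e_{1} + \frac{2942}{2465} e_{2}


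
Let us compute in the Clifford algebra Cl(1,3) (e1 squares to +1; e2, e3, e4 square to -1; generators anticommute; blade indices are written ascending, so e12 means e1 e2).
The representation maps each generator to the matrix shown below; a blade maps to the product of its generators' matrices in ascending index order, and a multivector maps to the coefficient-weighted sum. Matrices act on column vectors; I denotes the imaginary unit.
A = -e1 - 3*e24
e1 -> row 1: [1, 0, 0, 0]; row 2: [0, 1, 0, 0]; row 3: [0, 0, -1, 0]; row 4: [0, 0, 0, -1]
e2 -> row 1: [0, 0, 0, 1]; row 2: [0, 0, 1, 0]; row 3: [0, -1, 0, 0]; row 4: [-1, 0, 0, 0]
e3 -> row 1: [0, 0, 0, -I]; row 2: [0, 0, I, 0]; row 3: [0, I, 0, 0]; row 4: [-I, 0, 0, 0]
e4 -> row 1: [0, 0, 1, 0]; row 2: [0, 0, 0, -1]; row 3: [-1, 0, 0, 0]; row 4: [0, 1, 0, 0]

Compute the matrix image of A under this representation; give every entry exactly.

Bivector images (products of the table entries): rho(e24) = rho(e2)rho(e4) = row 1: [0, 1, 0, 0]; row 2: [-1, 0, 0, 0]; row 3: [0, 0, 0, 1]; row 4: [0, 0, -1, 0].
M = (-1)*rho(e1) + (-3)*rho(e24), summed entrywise:
Answer: row 1: [-1, -3, 0, 0]; row 2: [3, -1, 0, 0]; row 3: [0, 0, 1, -3]; row 4: [0, 0, 3, 1]


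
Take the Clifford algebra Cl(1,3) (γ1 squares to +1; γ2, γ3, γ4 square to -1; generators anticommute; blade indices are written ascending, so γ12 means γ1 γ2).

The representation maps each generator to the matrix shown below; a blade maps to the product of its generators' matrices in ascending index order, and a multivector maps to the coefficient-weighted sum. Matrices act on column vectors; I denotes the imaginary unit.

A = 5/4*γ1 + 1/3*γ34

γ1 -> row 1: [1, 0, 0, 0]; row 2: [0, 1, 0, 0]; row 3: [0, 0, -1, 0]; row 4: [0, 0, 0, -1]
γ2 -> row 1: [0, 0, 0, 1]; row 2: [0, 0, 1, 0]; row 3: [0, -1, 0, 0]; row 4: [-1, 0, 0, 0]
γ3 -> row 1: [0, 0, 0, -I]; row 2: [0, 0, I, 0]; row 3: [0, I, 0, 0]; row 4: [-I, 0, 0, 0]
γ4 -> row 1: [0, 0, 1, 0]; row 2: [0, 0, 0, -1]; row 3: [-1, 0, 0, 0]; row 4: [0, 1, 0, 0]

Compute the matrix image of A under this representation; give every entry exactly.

Bivector images (products of the table entries): rho(γ34) = rho(γ3)rho(γ4) = row 1: [0, -I, 0, 0]; row 2: [-I, 0, 0, 0]; row 3: [0, 0, 0, -I]; row 4: [0, 0, -I, 0].
M = (5/4)*rho(γ1) + (1/3)*rho(γ34), summed entrywise:
Answer: row 1: [5/4, -I/3, 0, 0]; row 2: [-I/3, 5/4, 0, 0]; row 3: [0, 0, -5/4, -I/3]; row 4: [0, 0, -I/3, -5/4]


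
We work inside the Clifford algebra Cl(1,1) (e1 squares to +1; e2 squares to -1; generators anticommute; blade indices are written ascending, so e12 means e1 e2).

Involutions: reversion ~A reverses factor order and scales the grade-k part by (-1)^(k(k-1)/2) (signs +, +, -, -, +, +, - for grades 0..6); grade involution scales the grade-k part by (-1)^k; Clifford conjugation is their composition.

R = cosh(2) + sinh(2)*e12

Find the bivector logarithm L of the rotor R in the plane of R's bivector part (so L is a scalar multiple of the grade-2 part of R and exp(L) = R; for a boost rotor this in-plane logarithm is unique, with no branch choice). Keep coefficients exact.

The scalar part of R is cosh(2), so cosh pins the rapidity up to sign — the sign comes from the bivector part; dividing that part by sinh of the rapidity yields the plane, and the in-plane L = rapidity * plane is unique because the two sign choices cancel.
Concretely: cosh(rapidity) = cosh(2) gives rapidity = ±2, and since rapidity/sinh(rapidity) is even the sign is immaterial: L = (rapidity/sinh(rapidity)) * <R>_2 = (2/sinh(2)) * <R>_2.
Answer: 2*e12


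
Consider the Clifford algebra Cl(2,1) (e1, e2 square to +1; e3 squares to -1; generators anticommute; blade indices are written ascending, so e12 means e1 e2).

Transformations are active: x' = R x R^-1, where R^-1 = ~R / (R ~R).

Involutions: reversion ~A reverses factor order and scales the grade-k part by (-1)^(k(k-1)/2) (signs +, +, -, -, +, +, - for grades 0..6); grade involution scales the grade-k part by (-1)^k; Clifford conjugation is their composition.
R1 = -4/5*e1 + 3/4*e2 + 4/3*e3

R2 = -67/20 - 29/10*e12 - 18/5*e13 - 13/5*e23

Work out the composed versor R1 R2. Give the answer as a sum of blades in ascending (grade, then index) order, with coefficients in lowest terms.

Distribute over the terms of R1 (each basis-blade product reordered to ascending indices, repeated generators contracted through their squares):
(-4/5*e1) R2 = 67/25*e1 + 58/25*e2 + 72/25*e3 + 52/25*e123
(3/4*e2) R2 = 87/40*e1 - 201/80*e2 - 39/20*e3 + 27/10*e123
(4/3*e3) R2 = -24/5*e1 - 52/15*e2 - 67/15*e3 - 58/15*e123
Summing the partial products and collecting blades:
Answer: 11/200*e1 - 4391/1200*e2 - 1061/300*e3 + 137/150*e123


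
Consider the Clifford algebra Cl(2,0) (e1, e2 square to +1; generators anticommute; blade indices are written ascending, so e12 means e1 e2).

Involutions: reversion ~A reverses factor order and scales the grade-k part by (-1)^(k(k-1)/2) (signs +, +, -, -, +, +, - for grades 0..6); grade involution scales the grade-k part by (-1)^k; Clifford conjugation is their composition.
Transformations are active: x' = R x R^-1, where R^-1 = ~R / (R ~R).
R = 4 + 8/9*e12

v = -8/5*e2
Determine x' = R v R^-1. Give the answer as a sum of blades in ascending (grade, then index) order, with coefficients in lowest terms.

~R = 4 - 8/9*e12, and R ~R = 1360/81, so R^-1 = ~R / (1360/81).
R v = -64/45*e1 - 32/5*e2
Answer: -288/425*e1 - 616/425*e2


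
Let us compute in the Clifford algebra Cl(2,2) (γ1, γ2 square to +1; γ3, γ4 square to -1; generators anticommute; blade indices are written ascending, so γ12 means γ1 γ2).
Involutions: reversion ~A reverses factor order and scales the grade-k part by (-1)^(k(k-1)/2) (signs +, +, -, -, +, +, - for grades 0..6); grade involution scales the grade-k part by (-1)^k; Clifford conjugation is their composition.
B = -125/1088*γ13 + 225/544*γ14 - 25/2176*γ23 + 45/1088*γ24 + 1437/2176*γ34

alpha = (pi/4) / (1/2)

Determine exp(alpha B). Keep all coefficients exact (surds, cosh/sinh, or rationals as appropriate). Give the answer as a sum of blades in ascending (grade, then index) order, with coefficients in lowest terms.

B^2 term by term: the squares give (-125/1088)^2*(γ13)^2 + (225/544)^2*(γ14)^2 + (-25/2176)^2*(γ23)^2 + (45/1088)^2*(γ24)^2 + (1437/2176)^2*(γ34)^2 = 15625/1183744*(+1) + 50625/295936*(+1) + 625/4734976*(+1) + 2025/1183744*(+1) + 2064969/4734976*(-1) = -1/4 (each basis 2-blade squares to minus the product of its generators' squares); cross terms between blades sharing an index anticommute and cancel; the commuting (index-disjoint) pairs give grade-4 terms 2*c*c'*(blade product), which cancel blade by blade — γ1234: 5625/591872 - 5625/591872 = 0 — confirming B is simple. So B^2 = -1/4.
B^2 = -1/4 — since the square is negative, the closed form is circular: l = 1/2, alpha*l = pi/4, so exp(alpha B) = cos(pi/4) + (sin(pi/4)/(1/2))*B = sqrt(2)/2 + (sqrt(2))*B.
Answer: sqrt(2)/2 - 125*sqrt(2)/1088*γ13 + 225*sqrt(2)/544*γ14 - 25*sqrt(2)/2176*γ23 + 45*sqrt(2)/1088*γ24 + 1437*sqrt(2)/2176*γ34


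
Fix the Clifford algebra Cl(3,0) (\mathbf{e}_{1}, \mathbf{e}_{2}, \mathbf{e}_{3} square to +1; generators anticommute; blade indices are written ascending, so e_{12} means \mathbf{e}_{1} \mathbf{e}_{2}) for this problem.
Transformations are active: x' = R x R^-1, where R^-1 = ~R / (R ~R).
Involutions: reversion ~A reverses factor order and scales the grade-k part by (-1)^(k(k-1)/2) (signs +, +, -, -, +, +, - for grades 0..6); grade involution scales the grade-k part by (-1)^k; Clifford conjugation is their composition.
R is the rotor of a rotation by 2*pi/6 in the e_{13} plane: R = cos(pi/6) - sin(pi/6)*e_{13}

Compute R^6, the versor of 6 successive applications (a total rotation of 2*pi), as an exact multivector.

Because a rotor carries half the rotation angle, composing 6 copies of this e_{13}-plane rotor multiplies the phase: 6*(pi/6) = \pi, hence R^6 = cos(\pi) - sin(\pi)*e_{13}.
cos(\pi) = -1 and sin(\pi) = 0, so R^6 = -1. The total rotation 2*pi is 1 full turn, so every vector returns to itself, yet the rotor is -1, on the OTHER sheet of the double cover (an odd number of 2*pi turns).
Answer: -1
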